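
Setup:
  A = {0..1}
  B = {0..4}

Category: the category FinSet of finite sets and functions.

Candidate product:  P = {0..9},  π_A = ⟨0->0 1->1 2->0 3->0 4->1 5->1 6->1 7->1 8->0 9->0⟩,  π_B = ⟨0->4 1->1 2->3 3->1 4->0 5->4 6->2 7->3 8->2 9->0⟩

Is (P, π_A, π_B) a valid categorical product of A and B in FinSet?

Answer: VALID PRODUCT

Work:
|A|·|B| = 2·5 = 10;  |P| = 10
Check the pairing map k ↦ (π_A(k), π_B(k)):
  0 -> (0,4)
  1 -> (1,1)
  2 -> (0,3)
  3 -> (0,1)
  4 -> (1,0)
  5 -> (1,4)
  6 -> (1,2)
  7 -> (1,3)
  8 -> (0,2)
  9 -> (0,0)
distinct pairs in image: 10 / 10 needed
  → bijection onto A×B; projections well-typed.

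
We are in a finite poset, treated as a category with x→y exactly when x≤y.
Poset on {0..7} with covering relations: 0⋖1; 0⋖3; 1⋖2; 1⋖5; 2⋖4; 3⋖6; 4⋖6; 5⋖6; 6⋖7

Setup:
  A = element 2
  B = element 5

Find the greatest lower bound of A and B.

Lower bounds of A=2 and B=5: {0,1}
  0 <= 1
  1 <= 1
glb = 1

Answer: A∧B = 1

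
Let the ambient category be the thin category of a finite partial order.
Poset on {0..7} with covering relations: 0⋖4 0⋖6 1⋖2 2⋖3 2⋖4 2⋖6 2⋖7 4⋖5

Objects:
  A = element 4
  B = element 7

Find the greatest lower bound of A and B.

Answer: A∧B = 2

Derivation:
Common predecessors of 4,7: {1,2}
  1 ≤ 2
  2 ≤ 2
glb = 2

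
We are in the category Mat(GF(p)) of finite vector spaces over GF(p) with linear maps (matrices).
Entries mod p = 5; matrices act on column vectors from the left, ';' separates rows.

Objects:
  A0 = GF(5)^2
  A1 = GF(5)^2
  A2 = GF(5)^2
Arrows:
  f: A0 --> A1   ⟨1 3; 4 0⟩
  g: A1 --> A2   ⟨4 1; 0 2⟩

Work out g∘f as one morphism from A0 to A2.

  e0=[1,0] f-->[1,4] g-->[3,3]
  e1=[0,1] f-->[3,0] g-->[2,0]
result: ⟨3 2; 3 0⟩

Answer: ⟨3 2; 3 0⟩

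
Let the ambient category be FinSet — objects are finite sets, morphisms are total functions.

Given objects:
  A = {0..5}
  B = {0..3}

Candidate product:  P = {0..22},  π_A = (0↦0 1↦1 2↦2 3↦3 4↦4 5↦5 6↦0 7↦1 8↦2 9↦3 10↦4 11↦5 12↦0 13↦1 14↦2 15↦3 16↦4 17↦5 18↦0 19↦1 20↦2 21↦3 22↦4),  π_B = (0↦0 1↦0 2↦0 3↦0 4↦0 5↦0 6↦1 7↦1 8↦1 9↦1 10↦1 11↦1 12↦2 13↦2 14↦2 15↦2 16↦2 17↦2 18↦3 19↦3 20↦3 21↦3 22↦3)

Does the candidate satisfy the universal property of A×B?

Answer: NOT A VALID PRODUCT — |P|=23 ≠ |A|·|B|=24

Trace:
|A|·|B| = 6·4 = 24;  |P| = 23
  → cardinalities differ; no bijection possible.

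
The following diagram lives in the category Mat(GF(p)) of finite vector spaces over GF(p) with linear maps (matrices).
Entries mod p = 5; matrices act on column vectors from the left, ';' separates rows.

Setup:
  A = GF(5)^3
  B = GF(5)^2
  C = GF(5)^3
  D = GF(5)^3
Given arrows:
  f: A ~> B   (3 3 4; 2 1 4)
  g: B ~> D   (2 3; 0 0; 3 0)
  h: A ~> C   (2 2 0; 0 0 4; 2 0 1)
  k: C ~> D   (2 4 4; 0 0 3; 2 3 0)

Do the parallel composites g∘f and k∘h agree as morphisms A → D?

Answer: DOES NOT COMMUTE

Work:
Path 1 = f;g:
  e0=[1,0,0] f~>[3,2] g~>[2,0,4]
  e1=[0,1,0] f~>[3,1] g~>[4,0,4]
  e2=[0,0,1] f~>[4,4] g~>[0,0,2]
  composite₁ = (2 4 0; 0 0 0; 4 4 2)
Path 2 = h;k:
  e0=[1,0,0] h~>[2,0,2] k~>[2,1,4]
  e1=[0,1,0] h~>[2,0,0] k~>[4,0,4]
  e2=[0,0,1] h~>[0,4,1] k~>[0,3,2]
  composite₂ = (2 4 0; 1 0 3; 4 4 2)
Equal? NO — does not commute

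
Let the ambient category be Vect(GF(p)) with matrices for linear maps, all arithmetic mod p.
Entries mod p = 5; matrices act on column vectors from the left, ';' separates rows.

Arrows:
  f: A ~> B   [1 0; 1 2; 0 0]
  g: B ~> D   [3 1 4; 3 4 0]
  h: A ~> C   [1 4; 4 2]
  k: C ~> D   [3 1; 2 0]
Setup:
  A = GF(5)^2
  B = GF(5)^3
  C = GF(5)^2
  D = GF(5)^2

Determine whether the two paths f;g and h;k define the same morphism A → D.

Along f;g (path 1):
  e0=[1,0] f~>[1,1,0] g~>[4,2]
  e1=[0,1] f~>[0,2,0] g~>[2,3]
  ⟦path⟧₁ = [4 2; 2 3]
Along h;k (path 2):
  e0=[1,0] h~>[1,4] k~>[2,2]
  e1=[0,1] h~>[4,2] k~>[4,3]
  ⟦path⟧₂ = [2 4; 2 3]
Equal? distinct morphisms ✗

Answer: DOES NOT COMMUTE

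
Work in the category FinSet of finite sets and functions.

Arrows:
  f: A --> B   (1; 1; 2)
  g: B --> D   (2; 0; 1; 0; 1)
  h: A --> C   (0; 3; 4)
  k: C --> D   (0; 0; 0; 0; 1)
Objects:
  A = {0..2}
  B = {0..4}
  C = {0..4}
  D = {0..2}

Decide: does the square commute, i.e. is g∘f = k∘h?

Along f;g (path 1):
  0 f-->1 g-->0
  1 f-->1 g-->0
  2 f-->2 g-->1
  composite₁ = (0; 0; 1)
Along h;k (path 2):
  0 h-->0 k-->0
  1 h-->3 k-->0
  2 h-->4 k-->1
  composite₂ = (0; 0; 1)
Equal? same morphism ✓

Answer: COMMUTES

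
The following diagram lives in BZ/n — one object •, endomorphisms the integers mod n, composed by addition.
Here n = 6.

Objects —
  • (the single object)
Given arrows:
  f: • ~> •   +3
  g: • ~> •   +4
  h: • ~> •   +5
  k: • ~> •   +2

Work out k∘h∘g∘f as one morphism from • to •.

Answer: +2

Work:
  0 +3≡3 +4≡1 +5≡0 +2≡2  (mod 6)
result: +2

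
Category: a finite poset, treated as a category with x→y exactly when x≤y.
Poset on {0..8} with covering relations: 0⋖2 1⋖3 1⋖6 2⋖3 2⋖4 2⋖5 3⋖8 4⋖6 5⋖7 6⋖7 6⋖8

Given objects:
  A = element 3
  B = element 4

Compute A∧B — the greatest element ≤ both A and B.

Answer: A∧B = 2

Derivation:
Common predecessors of 3,4: {0,2}
  0 <= 2
  2 <= 2
glb = 2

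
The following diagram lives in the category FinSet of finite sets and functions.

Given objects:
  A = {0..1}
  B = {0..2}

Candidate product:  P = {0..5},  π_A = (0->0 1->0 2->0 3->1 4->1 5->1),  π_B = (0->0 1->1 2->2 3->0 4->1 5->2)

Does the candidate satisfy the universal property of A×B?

Answer: VALID PRODUCT

Derivation:
|A|·|B| = 2·3 = 6;  |P| = 6
Check the pairing map k ↦ (π_A(k), π_B(k)):
  0 -> (0,0)
  1 -> (0,1)
  2 -> (0,2)
  3 -> (1,0)
  4 -> (1,1)
  5 -> (1,2)
distinct pairs in image: 6 / 6 needed
  → bijection onto A×B; projections well-typed.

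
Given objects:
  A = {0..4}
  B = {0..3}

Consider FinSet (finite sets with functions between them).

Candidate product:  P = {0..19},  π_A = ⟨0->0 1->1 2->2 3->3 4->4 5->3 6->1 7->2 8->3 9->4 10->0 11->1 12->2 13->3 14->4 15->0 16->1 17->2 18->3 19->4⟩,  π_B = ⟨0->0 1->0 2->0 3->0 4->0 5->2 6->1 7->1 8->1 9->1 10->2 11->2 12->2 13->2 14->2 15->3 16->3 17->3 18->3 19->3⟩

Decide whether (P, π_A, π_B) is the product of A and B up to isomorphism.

|A|·|B| = 5·4 = 20;  |P| = 20
Check the pairing map k ↦ (π_A(k), π_B(k)):
  0 -> (0,0)
  1 -> (1,0)
  2 -> (2,0)
  3 -> (3,0)
  4 -> (4,0)
  5 -> (3,2)
  6 -> (1,1)
  7 -> (2,1)
  8 -> (3,1)
  9 -> (4,1)
  10 -> (0,2)
  11 -> (1,2)
  12 -> (2,2)
  13 -> (3,2)  ✗ repeats pair of k=5
  14 -> (4,2)
  15 -> (0,3)
  16 -> (1,3)
  17 -> (2,3)
  18 -> (3,3)
  19 -> (4,3)
distinct pairs in image: 19 / 20 needed
  → (3,2) hit at k=5 and k=13

Answer: NOT A VALID PRODUCT — duplicate pair at indices 13,5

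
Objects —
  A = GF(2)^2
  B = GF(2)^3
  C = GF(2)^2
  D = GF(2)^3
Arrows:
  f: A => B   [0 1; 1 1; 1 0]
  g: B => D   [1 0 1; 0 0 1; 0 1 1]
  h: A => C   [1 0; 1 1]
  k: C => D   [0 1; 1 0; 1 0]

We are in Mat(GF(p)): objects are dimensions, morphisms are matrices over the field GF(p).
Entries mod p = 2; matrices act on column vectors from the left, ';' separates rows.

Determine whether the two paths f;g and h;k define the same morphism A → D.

Path 1 = f;g:
  e0=[1,0] f=>[0,1,1] g=>[1,1,0]
  e1=[0,1] f=>[1,1,0] g=>[1,0,1]
  result₁ = [1 1; 1 0; 0 1]
Path 2 = h;k:
  e0=[1,0] h=>[1,1] k=>[1,1,1]
  e1=[0,1] h=>[0,1] k=>[1,0,0]
  result₂ = [1 1; 1 0; 1 0]
Equal? differ; not commutative

Answer: DOES NOT COMMUTE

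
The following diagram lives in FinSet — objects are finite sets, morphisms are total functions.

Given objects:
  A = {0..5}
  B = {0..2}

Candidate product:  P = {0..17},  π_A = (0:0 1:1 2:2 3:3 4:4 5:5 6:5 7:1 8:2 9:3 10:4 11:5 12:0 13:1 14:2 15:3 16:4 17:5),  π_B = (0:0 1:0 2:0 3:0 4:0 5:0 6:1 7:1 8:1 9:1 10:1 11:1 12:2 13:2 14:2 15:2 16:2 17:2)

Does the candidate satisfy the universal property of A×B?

Answer: NOT A VALID PRODUCT — duplicate pair at indices 11,6

Work:
|A|·|B| = 6·3 = 18;  |P| = 18
Check the pairing map k ↦ (π_A(k), π_B(k)):
  0 : (0,0)
  1 : (1,0)
  2 : (2,0)
  3 : (3,0)
  4 : (4,0)
  5 : (5,0)
  6 : (5,1)
  7 : (1,1)
  8 : (2,1)
  9 : (3,1)
  10 : (4,1)
  11 : (5,1)  ✗ repeats pair of k=6
  12 : (0,2)
  13 : (1,2)
  14 : (2,2)
  15 : (3,2)
  16 : (4,2)
  17 : (5,2)
distinct pairs in image: 17 / 18 needed
  → (5,1) hit at k=6 and k=11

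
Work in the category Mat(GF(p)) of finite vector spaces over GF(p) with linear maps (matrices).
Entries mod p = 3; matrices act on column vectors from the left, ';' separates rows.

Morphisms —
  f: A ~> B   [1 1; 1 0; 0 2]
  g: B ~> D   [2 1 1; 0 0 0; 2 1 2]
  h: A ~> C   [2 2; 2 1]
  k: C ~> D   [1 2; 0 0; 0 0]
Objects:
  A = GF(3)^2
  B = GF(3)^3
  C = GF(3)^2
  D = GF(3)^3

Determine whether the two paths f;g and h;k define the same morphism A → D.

Answer: COMMUTES

Trace:
Along f;g (path 1):
  e0=(1,0) f~>(1,1,0) g~>(0,0,0)
  e1=(0,1) f~>(1,0,2) g~>(1,0,0)
  ⟦path⟧₁ = [0 1; 0 0; 0 0]
Along h;k (path 2):
  e0=(1,0) h~>(2,2) k~>(0,0,0)
  e1=(0,1) h~>(2,1) k~>(1,0,0)
  ⟦path⟧₂ = [0 1; 0 0; 0 0]
Equal? YES — commutes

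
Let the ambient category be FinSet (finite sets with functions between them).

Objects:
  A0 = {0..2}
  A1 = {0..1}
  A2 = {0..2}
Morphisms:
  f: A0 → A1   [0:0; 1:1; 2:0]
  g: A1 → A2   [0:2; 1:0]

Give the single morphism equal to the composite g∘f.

  0 f→0 g→2
  1 f→1 g→0
  2 f→0 g→2
composite: [0:2; 1:0; 2:2]

Answer: [0:2; 1:0; 2:2]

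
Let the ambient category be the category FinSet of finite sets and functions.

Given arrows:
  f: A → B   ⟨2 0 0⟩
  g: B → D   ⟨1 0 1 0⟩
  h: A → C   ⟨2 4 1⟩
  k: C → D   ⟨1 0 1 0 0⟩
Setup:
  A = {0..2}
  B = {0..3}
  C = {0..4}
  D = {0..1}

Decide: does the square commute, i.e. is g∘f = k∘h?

Path 1 = f;g:
  0 f→2 g→1
  1 f→0 g→1
  2 f→0 g→1
  composite₁ = ⟨1 1 1⟩
Path 2 = h;k:
  0 h→2 k→1
  1 h→4 k→0
  2 h→1 k→0
  composite₂ = ⟨1 0 0⟩
Equal? distinct morphisms ✗

Answer: DOES NOT COMMUTE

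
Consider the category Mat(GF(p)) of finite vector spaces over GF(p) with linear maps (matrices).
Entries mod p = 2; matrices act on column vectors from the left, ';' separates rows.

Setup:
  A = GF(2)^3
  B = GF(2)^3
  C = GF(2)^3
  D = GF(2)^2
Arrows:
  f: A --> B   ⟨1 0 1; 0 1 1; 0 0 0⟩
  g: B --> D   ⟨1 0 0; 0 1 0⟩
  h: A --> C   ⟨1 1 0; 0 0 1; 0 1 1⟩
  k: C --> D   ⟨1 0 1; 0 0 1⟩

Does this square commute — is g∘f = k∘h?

Along f;g (path 1):
  e0=⟨1,0,0⟩ f-->⟨1,0,0⟩ g-->⟨1,0⟩
  e1=⟨0,1,0⟩ f-->⟨0,1,0⟩ g-->⟨0,1⟩
  e2=⟨0,0,1⟩ f-->⟨1,1,0⟩ g-->⟨1,1⟩
  result₁ = ⟨1 0 1; 0 1 1⟩
Along h;k (path 2):
  e0=⟨1,0,0⟩ h-->⟨1,0,0⟩ k-->⟨1,0⟩
  e1=⟨0,1,0⟩ h-->⟨1,0,1⟩ k-->⟨0,1⟩
  e2=⟨0,0,1⟩ h-->⟨0,1,1⟩ k-->⟨1,1⟩
  result₂ = ⟨1 0 1; 0 1 1⟩
Equal? YES — commutes

Answer: COMMUTES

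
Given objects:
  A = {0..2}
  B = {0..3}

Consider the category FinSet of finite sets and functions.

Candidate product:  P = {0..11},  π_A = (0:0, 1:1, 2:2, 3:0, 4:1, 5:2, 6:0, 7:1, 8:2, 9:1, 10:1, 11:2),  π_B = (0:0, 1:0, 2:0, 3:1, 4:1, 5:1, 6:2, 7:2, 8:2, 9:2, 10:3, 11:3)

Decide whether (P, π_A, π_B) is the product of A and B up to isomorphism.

Answer: NOT A VALID PRODUCT — duplicate pair at indices 7,9

Work:
|A|·|B| = 3·4 = 12;  |P| = 12
Check the pairing map k ↦ (π_A(k), π_B(k)):
  0 : (0,0)
  1 : (1,0)
  2 : (2,0)
  3 : (0,1)
  4 : (1,1)
  5 : (2,1)
  6 : (0,2)
  7 : (1,2)
  8 : (2,2)
  9 : (1,2)  ✗ repeats pair of k=7
  10 : (1,3)
  11 : (2,3)
distinct pairs in image: 11 / 12 needed
  → (1,2) hit at k=7 and k=9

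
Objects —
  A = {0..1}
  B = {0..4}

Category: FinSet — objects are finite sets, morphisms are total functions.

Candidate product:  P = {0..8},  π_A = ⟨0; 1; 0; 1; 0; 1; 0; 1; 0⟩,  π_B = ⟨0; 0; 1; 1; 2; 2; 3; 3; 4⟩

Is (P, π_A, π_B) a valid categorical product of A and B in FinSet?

|A|·|B| = 2·5 = 10;  |P| = 9
  → cardinalities differ; no bijection possible.

Answer: NOT A VALID PRODUCT — |P|=9 ≠ |A|·|B|=10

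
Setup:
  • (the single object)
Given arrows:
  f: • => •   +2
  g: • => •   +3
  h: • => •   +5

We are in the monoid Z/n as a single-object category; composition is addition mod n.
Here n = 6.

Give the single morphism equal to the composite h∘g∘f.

  0 +2≡2 +3≡5 +5≡4  (mod 6)
composite: +4

Answer: +4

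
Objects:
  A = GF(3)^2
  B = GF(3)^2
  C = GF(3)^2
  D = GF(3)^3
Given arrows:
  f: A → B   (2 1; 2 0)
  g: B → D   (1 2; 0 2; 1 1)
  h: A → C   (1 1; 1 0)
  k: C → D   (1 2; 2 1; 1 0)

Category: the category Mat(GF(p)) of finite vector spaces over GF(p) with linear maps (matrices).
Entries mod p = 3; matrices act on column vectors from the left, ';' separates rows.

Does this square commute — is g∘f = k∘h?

1) trace f;g:
  e0=[1,0] f→[2,2] g→[0,1,1]
  e1=[0,1] f→[1,0] g→[1,0,1]
  composite₁ = (0 1; 1 0; 1 1)
2) trace h;k:
  e0=[1,0] h→[1,1] k→[0,0,1]
  e1=[0,1] h→[1,0] k→[1,2,1]
  composite₂ = (0 1; 0 2; 1 1)
Equal? distinct morphisms ✗

Answer: DOES NOT COMMUTE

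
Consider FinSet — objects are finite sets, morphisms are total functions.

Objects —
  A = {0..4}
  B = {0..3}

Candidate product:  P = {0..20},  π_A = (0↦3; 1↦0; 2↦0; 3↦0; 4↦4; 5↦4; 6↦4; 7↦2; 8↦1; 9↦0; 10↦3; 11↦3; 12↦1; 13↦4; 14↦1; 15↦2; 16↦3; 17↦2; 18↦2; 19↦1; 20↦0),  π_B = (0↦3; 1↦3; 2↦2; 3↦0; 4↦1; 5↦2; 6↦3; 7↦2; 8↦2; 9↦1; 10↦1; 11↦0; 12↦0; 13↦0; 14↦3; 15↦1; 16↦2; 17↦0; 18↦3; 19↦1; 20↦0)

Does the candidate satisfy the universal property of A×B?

Answer: NOT A VALID PRODUCT — |P|=21 ≠ |A|·|B|=20

Trace:
|A|·|B| = 5·4 = 20;  |P| = 21
  → cardinalities differ; no bijection possible.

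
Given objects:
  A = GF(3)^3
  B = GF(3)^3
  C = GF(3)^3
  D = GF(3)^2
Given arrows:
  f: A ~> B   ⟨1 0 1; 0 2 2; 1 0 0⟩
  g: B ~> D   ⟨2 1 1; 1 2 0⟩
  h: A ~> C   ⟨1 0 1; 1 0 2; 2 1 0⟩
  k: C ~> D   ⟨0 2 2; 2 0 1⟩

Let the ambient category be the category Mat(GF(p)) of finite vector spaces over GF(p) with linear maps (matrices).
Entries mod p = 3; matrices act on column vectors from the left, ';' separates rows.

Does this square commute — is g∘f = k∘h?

Answer: COMMUTES

Derivation:
Path 1 = f;g:
  e0=[1,0,0] f~>[1,0,1] g~>[0,1]
  e1=[0,1,0] f~>[0,2,0] g~>[2,1]
  e2=[0,0,1] f~>[1,2,0] g~>[1,2]
  result₁ = ⟨0 2 1; 1 1 2⟩
Path 2 = h;k:
  e0=[1,0,0] h~>[1,1,2] k~>[0,1]
  e1=[0,1,0] h~>[0,0,1] k~>[2,1]
  e2=[0,0,1] h~>[1,2,0] k~>[1,2]
  result₂ = ⟨0 2 1; 1 1 2⟩
Equal? equal; square commutes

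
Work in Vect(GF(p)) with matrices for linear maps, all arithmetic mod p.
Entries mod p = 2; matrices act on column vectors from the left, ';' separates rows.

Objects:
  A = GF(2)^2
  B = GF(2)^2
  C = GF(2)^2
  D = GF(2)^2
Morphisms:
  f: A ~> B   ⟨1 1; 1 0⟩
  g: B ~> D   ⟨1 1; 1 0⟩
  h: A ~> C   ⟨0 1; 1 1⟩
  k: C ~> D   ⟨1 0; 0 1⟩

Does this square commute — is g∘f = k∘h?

Answer: COMMUTES

Derivation:
Along f;g (path 1):
  e0=(1,0) f~>(1,1) g~>(0,1)
  e1=(0,1) f~>(1,0) g~>(1,1)
  ⟦path⟧₁ = ⟨0 1; 1 1⟩
Along h;k (path 2):
  e0=(1,0) h~>(0,1) k~>(0,1)
  e1=(0,1) h~>(1,1) k~>(1,1)
  ⟦path⟧₂ = ⟨0 1; 1 1⟩
Equal? equal; square commutes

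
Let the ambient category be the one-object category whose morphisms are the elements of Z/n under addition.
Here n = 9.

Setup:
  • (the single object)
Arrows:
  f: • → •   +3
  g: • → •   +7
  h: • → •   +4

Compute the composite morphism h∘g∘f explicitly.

Answer: +5

Derivation:
  0 +3≡3 +7≡1 +4≡5  (mod 9)
result: +5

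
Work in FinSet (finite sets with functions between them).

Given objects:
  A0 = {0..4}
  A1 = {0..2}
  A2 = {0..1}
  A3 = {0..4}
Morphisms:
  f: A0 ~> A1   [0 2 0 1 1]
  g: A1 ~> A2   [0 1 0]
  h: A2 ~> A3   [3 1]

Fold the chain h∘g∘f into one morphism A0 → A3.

Answer: [3 3 3 1 1]

Work:
  0 f~>0 g~>0 h~>3
  1 f~>2 g~>0 h~>3
  2 f~>0 g~>0 h~>3
  3 f~>1 g~>1 h~>1
  4 f~>1 g~>1 h~>1
composite: [3 3 3 1 1]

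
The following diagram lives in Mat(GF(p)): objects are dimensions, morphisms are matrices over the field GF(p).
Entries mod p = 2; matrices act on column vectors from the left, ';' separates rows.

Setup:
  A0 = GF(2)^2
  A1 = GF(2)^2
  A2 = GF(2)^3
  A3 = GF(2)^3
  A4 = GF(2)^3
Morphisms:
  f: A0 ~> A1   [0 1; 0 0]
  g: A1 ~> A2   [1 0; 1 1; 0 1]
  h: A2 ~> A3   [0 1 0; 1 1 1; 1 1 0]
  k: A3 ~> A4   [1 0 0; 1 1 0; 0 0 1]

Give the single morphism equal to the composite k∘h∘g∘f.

  e0=[1,0] f~>[0,0] g~>[0,0,0] h~>[0,0,0] k~>[0,0,0]
  e1=[0,1] f~>[1,0] g~>[1,1,0] h~>[1,0,0] k~>[1,1,0]
⟦path⟧: [0 1; 0 1; 0 0]

Answer: [0 1; 0 1; 0 0]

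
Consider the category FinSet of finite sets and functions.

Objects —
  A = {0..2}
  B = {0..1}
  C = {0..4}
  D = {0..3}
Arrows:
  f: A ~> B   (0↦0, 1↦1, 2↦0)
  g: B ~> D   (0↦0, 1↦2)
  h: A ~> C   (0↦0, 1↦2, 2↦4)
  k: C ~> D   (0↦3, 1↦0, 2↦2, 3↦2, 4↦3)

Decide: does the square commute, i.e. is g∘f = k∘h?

Answer: DOES NOT COMMUTE

Derivation:
Path 1 = f;g:
  0 f~>0 g~>0
  1 f~>1 g~>2
  2 f~>0 g~>0
  ⟦path⟧₁ = (0↦0, 1↦2, 2↦0)
Path 2 = h;k:
  0 h~>0 k~>3
  1 h~>2 k~>2
  2 h~>4 k~>3
  ⟦path⟧₂ = (0↦3, 1↦2, 2↦3)
Equal? distinct morphisms ✗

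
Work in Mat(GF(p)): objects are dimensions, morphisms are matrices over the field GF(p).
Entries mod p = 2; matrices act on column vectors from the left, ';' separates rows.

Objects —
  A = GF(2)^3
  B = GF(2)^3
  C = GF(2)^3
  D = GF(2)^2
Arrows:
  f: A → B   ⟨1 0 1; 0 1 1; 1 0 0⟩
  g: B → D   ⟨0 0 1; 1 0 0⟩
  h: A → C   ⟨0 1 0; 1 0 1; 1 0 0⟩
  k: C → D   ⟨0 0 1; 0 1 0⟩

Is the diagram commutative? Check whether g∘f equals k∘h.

Path 1 = f;g:
  e0=[1,0,0] f→[1,0,1] g→[1,1]
  e1=[0,1,0] f→[0,1,0] g→[0,0]
  e2=[0,0,1] f→[1,1,0] g→[0,1]
  result₁ = ⟨1 0 0; 1 0 1⟩
Path 2 = h;k:
  e0=[1,0,0] h→[0,1,1] k→[1,1]
  e1=[0,1,0] h→[1,0,0] k→[0,0]
  e2=[0,0,1] h→[0,1,0] k→[0,1]
  result₂ = ⟨1 0 0; 1 0 1⟩
Equal? equal; square commutes

Answer: COMMUTES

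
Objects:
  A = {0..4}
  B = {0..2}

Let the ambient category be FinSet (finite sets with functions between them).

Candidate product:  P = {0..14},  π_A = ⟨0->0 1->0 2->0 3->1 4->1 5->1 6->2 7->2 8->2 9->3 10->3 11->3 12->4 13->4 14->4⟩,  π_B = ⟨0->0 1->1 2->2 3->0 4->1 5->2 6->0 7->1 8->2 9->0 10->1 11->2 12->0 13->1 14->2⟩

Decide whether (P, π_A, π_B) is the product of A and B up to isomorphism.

|A|·|B| = 5·3 = 15;  |P| = 15
Check the pairing map k ↦ (π_A(k), π_B(k)):
  0 -> (0,0)
  1 -> (0,1)
  2 -> (0,2)
  3 -> (1,0)
  4 -> (1,1)
  5 -> (1,2)
  6 -> (2,0)
  7 -> (2,1)
  8 -> (2,2)
  9 -> (3,0)
  10 -> (3,1)
  11 -> (3,2)
  12 -> (4,0)
  13 -> (4,1)
  14 -> (4,2)
distinct pairs in image: 15 / 15 needed
  → bijection onto A×B; projections well-typed.

Answer: VALID PRODUCT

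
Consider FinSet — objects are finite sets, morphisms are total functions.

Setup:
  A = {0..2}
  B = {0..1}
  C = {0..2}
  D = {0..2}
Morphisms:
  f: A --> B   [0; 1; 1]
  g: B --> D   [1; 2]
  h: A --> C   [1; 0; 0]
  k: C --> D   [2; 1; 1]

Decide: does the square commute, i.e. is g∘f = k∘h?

Answer: COMMUTES

Trace:
Path 1 = f;g:
  0 f-->0 g-->1
  1 f-->1 g-->2
  2 f-->1 g-->2
  result₁ = [1; 2; 2]
Path 2 = h;k:
  0 h-->1 k-->1
  1 h-->0 k-->2
  2 h-->0 k-->2
  result₂ = [1; 2; 2]
Equal? YES — commutes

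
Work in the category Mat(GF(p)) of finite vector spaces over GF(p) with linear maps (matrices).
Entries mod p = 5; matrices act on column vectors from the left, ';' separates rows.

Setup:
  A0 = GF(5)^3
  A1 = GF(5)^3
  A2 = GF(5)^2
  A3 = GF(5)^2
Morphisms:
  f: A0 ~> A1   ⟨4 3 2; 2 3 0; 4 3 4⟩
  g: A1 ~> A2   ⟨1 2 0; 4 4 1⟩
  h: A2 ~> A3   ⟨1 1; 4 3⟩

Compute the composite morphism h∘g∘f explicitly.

Answer: ⟨1 1 4; 1 2 4⟩

Derivation:
  e0=⟨1,0,0⟩ f~>⟨4,2,4⟩ g~>⟨3,3⟩ h~>⟨1,1⟩
  e1=⟨0,1,0⟩ f~>⟨3,3,3⟩ g~>⟨4,2⟩ h~>⟨1,2⟩
  e2=⟨0,0,1⟩ f~>⟨2,0,4⟩ g~>⟨2,2⟩ h~>⟨4,4⟩
result: ⟨1 1 4; 1 2 4⟩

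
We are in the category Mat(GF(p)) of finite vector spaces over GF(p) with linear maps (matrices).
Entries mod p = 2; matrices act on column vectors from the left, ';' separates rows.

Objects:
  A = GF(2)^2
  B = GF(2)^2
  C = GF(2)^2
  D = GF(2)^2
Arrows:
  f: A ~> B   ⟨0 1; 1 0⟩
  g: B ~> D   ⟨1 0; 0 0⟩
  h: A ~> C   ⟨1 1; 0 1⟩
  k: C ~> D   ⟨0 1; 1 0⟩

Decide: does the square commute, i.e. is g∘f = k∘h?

Answer: DOES NOT COMMUTE

Derivation:
Along f;g (path 1):
  e0=⟨1,0⟩ f~>⟨0,1⟩ g~>⟨0,0⟩
  e1=⟨0,1⟩ f~>⟨1,0⟩ g~>⟨1,0⟩
  result₁ = ⟨0 1; 0 0⟩
Along h;k (path 2):
  e0=⟨1,0⟩ h~>⟨1,0⟩ k~>⟨0,1⟩
  e1=⟨0,1⟩ h~>⟨1,1⟩ k~>⟨1,1⟩
  result₂ = ⟨0 1; 1 1⟩
Equal? differ; not commutative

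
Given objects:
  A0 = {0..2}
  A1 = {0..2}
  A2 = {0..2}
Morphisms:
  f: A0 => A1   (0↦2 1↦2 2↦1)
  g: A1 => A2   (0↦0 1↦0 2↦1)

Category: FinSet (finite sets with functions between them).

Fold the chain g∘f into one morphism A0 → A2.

Answer: (0↦1 1↦1 2↦0)

Derivation:
  0 f=>2 g=>1
  1 f=>2 g=>1
  2 f=>1 g=>0
composite: (0↦1 1↦1 2↦0)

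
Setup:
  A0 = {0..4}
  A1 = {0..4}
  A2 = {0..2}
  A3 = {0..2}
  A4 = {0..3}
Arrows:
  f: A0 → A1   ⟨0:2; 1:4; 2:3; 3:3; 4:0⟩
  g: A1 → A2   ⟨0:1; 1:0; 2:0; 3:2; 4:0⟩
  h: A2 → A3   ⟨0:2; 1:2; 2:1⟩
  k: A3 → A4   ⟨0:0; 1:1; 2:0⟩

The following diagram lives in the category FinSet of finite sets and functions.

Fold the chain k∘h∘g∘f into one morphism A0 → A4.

Answer: ⟨0:0; 1:0; 2:1; 3:1; 4:0⟩

Trace:
  0 f→2 g→0 h→2 k→0
  1 f→4 g→0 h→2 k→0
  2 f→3 g→2 h→1 k→1
  3 f→3 g→2 h→1 k→1
  4 f→0 g→1 h→2 k→0
result: ⟨0:0; 1:0; 2:1; 3:1; 4:0⟩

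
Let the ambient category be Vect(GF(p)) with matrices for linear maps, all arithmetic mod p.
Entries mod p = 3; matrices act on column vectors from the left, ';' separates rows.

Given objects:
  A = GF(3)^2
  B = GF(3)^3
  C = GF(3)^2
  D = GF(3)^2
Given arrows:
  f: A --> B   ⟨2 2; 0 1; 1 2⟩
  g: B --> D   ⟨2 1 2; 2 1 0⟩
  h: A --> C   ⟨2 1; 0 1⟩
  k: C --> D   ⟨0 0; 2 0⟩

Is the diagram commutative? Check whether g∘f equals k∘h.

Answer: COMMUTES

Derivation:
1) trace f;g:
  e0=⟨1,0⟩ f-->⟨2,0,1⟩ g-->⟨0,1⟩
  e1=⟨0,1⟩ f-->⟨2,1,2⟩ g-->⟨0,2⟩
  result₁ = ⟨0 0; 1 2⟩
2) trace h;k:
  e0=⟨1,0⟩ h-->⟨2,0⟩ k-->⟨0,1⟩
  e1=⟨0,1⟩ h-->⟨1,1⟩ k-->⟨0,2⟩
  result₂ = ⟨0 0; 1 2⟩
Equal? same morphism ✓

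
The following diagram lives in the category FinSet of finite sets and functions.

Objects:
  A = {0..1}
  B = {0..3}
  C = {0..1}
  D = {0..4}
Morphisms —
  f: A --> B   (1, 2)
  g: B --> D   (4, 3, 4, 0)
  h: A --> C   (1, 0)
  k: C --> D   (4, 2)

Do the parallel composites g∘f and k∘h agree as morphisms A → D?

Path 1 = f;g:
  0 f-->1 g-->3
  1 f-->2 g-->4
  composite₁ = (3, 4)
Path 2 = h;k:
  0 h-->1 k-->2
  1 h-->0 k-->4
  composite₂ = (2, 4)
Equal? NO — does not commute

Answer: DOES NOT COMMUTE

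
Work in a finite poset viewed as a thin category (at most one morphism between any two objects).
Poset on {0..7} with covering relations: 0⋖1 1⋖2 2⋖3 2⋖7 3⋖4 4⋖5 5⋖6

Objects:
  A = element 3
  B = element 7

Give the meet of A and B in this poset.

Answer: A∧B = 2

Work:
Common predecessors of 3,7: {0,1,2}
  0 ⊑ 2
  1 ⊑ 2
  2 ⊑ 2
glb = 2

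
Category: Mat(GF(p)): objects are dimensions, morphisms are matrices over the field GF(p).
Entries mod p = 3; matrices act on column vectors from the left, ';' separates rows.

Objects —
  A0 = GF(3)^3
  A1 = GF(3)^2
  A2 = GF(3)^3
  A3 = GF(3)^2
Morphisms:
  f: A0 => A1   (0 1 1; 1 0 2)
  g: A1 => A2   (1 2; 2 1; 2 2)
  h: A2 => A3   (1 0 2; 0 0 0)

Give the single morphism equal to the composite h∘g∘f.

  e0=⟨1,0,0⟩ f=>⟨0,1⟩ g=>⟨2,1,2⟩ h=>⟨0,0⟩
  e1=⟨0,1,0⟩ f=>⟨1,0⟩ g=>⟨1,2,2⟩ h=>⟨2,0⟩
  e2=⟨0,0,1⟩ f=>⟨1,2⟩ g=>⟨2,1,0⟩ h=>⟨2,0⟩
result: (0 2 2; 0 0 0)

Answer: (0 2 2; 0 0 0)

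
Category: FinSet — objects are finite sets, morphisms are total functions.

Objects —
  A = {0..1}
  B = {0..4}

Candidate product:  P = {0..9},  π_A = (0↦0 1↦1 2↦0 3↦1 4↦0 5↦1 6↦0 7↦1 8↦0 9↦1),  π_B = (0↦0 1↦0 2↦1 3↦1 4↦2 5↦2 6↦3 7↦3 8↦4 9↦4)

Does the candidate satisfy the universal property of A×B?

Answer: VALID PRODUCT

Work:
|A|·|B| = 2·5 = 10;  |P| = 10
Check the pairing map k ↦ (π_A(k), π_B(k)):
  0 ↦ (0,0)
  1 ↦ (1,0)
  2 ↦ (0,1)
  3 ↦ (1,1)
  4 ↦ (0,2)
  5 ↦ (1,2)
  6 ↦ (0,3)
  7 ↦ (1,3)
  8 ↦ (0,4)
  9 ↦ (1,4)
distinct pairs in image: 10 / 10 needed
  → bijection onto A×B; projections well-typed.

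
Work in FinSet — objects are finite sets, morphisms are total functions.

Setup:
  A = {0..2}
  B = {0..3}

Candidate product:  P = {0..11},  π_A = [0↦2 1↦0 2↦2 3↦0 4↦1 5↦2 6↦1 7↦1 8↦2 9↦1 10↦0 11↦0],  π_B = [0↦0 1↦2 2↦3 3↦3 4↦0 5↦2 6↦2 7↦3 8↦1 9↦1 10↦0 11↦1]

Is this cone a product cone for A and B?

|A|·|B| = 3·4 = 12;  |P| = 12
Check the pairing map k ↦ (π_A(k), π_B(k)):
  0 ↦ (2,0)
  1 ↦ (0,2)
  2 ↦ (2,3)
  3 ↦ (0,3)
  4 ↦ (1,0)
  5 ↦ (2,2)
  6 ↦ (1,2)
  7 ↦ (1,3)
  8 ↦ (2,1)
  9 ↦ (1,1)
  10 ↦ (0,0)
  11 ↦ (0,1)
distinct pairs in image: 12 / 12 needed
  → bijection onto A×B; projections well-typed.

Answer: VALID PRODUCT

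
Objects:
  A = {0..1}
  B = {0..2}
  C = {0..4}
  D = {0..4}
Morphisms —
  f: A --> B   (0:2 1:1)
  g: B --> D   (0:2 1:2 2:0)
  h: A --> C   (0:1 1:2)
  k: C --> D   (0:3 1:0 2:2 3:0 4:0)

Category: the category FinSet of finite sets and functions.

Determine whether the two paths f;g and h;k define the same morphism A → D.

Along f;g (path 1):
  0 f-->2 g-->0
  1 f-->1 g-->2
  result₁ = (0:0 1:2)
Along h;k (path 2):
  0 h-->1 k-->0
  1 h-->2 k-->2
  result₂ = (0:0 1:2)
Equal? same morphism ✓

Answer: COMMUTES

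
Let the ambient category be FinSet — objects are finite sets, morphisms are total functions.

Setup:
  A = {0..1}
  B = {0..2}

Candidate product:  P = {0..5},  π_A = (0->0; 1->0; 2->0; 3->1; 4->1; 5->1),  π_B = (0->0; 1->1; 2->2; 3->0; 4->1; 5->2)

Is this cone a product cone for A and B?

|A|·|B| = 2·3 = 6;  |P| = 6
Check the pairing map k ↦ (π_A(k), π_B(k)):
  0 -> (0,0)
  1 -> (0,1)
  2 -> (0,2)
  3 -> (1,0)
  4 -> (1,1)
  5 -> (1,2)
distinct pairs in image: 6 / 6 needed
  → bijection onto A×B; projections well-typed.

Answer: VALID PRODUCT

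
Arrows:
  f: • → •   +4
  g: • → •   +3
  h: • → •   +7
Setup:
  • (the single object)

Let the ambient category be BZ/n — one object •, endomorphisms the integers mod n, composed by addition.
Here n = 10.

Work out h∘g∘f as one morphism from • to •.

Answer: +4

Derivation:
  0 +4≡4 +3≡7 +7≡4  (mod 10)
result: +4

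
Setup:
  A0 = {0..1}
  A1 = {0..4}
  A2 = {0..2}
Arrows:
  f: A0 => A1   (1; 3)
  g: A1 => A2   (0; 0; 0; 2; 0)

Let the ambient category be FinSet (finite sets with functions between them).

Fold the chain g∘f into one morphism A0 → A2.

Answer: (0; 2)

Trace:
  0 f=>1 g=>0
  1 f=>3 g=>2
result: (0; 2)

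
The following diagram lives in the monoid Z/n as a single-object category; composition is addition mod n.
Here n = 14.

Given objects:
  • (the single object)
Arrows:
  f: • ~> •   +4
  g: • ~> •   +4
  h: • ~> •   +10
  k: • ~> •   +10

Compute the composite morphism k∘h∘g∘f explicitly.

  0 +4≡4 +4≡8 +10≡4 +10≡0  (mod 14)
composite: +0

Answer: +0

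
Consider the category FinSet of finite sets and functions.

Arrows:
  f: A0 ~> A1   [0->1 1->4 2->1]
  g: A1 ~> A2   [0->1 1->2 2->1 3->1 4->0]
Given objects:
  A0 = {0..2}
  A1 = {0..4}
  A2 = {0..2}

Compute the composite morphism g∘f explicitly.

Answer: [0->2 1->0 2->2]

Trace:
  0 f~>1 g~>2
  1 f~>4 g~>0
  2 f~>1 g~>2
⟦path⟧: [0->2 1->0 2->2]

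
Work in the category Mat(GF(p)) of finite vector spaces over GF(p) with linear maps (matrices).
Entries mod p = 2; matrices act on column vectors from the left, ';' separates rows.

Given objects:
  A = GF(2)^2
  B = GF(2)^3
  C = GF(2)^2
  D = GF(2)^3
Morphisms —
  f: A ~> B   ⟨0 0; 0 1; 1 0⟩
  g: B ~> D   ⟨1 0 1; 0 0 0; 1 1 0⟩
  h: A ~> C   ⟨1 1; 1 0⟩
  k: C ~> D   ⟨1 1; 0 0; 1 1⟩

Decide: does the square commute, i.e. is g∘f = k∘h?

Path 1 = f;g:
  e0=⟨1,0⟩ f~>⟨0,0,1⟩ g~>⟨1,0,0⟩
  e1=⟨0,1⟩ f~>⟨0,1,0⟩ g~>⟨0,0,1⟩
  composite₁ = ⟨1 0; 0 0; 0 1⟩
Path 2 = h;k:
  e0=⟨1,0⟩ h~>⟨1,1⟩ k~>⟨0,0,0⟩
  e1=⟨0,1⟩ h~>⟨1,0⟩ k~>⟨1,0,1⟩
  composite₂ = ⟨0 1; 0 0; 0 1⟩
Equal? differ; not commutative

Answer: DOES NOT COMMUTE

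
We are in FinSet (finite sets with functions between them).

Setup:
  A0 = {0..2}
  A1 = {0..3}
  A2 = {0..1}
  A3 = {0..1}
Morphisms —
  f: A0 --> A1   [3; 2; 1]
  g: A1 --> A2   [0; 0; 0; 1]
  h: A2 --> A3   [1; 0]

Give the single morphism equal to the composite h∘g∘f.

  0 f-->3 g-->1 h-->0
  1 f-->2 g-->0 h-->1
  2 f-->1 g-->0 h-->1
result: [0; 1; 1]

Answer: [0; 1; 1]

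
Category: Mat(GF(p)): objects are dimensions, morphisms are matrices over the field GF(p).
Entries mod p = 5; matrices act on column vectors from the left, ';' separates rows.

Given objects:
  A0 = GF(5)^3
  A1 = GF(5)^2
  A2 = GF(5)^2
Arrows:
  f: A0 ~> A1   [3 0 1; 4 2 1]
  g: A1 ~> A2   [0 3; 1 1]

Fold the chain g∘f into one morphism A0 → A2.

Answer: [2 1 3; 2 2 2]

Work:
  e0=⟨1,0,0⟩ f~>⟨3,4⟩ g~>⟨2,2⟩
  e1=⟨0,1,0⟩ f~>⟨0,2⟩ g~>⟨1,2⟩
  e2=⟨0,0,1⟩ f~>⟨1,1⟩ g~>⟨3,2⟩
composite: [2 1 3; 2 2 2]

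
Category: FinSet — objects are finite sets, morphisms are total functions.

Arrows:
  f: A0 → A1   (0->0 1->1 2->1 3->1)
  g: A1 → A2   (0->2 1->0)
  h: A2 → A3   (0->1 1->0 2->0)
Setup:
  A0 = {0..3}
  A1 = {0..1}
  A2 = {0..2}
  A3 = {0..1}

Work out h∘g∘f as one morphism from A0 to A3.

Answer: (0->0 1->1 2->1 3->1)

Trace:
  0 f→0 g→2 h→0
  1 f→1 g→0 h→1
  2 f→1 g→0 h→1
  3 f→1 g→0 h→1
composite: (0->0 1->1 2->1 3->1)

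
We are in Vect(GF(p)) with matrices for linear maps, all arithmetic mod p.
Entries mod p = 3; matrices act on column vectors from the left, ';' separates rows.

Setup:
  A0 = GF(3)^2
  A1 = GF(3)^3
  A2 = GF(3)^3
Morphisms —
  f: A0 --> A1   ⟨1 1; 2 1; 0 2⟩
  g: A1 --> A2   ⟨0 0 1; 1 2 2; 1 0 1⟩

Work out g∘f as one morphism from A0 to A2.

Answer: ⟨0 2; 2 1; 1 0⟩

Work:
  e0=⟨1,0⟩ f-->⟨1,2,0⟩ g-->⟨0,2,1⟩
  e1=⟨0,1⟩ f-->⟨1,1,2⟩ g-->⟨2,1,0⟩
result: ⟨0 2; 2 1; 1 0⟩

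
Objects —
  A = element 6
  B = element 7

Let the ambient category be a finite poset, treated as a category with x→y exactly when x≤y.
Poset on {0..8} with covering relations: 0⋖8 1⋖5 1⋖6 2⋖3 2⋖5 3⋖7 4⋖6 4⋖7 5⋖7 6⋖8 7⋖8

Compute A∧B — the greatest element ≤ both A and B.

{x : x<=A ∧ x<=B} = {1,4}  (A=6, B=7)
  maximal lower bounds 1 and 4 are incomparable: neither 1<=4 nor 4<=1
→ no greatest lower bound exists

Answer: NO MEET EXISTS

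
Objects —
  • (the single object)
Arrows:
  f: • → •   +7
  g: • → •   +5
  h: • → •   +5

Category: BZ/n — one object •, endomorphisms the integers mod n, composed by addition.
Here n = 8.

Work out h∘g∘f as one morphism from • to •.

  0 +7≡7 +5≡4 +5≡1  (mod 8)
result: +1

Answer: +1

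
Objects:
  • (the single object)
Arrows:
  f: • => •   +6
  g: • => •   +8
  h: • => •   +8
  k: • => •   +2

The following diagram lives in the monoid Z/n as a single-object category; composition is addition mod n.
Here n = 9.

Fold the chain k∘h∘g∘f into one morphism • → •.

Answer: +6

Work:
  0 +6≡6 +8≡5 +8≡4 +2≡6  (mod 9)
result: +6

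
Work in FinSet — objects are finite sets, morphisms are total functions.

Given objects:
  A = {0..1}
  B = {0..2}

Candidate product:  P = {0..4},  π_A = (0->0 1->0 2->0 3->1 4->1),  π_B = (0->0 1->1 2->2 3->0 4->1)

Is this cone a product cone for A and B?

|A|·|B| = 2·3 = 6;  |P| = 5
  → cardinalities differ; no bijection possible.

Answer: NOT A VALID PRODUCT — |P|=5 ≠ |A|·|B|=6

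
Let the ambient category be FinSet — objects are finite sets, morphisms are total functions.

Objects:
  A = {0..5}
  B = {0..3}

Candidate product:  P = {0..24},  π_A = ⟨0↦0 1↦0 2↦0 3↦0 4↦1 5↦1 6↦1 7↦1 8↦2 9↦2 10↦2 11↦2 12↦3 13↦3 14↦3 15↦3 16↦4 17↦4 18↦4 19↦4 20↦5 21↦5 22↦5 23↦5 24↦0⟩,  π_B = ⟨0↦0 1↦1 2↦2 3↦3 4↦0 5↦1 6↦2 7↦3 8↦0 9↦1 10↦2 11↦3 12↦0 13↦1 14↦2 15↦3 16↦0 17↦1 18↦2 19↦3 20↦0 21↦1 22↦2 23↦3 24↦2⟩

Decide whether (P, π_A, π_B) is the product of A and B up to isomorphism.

|A|·|B| = 6·4 = 24;  |P| = 25
  → cardinalities differ; no bijection possible.

Answer: NOT A VALID PRODUCT — |P|=25 ≠ |A|·|B|=24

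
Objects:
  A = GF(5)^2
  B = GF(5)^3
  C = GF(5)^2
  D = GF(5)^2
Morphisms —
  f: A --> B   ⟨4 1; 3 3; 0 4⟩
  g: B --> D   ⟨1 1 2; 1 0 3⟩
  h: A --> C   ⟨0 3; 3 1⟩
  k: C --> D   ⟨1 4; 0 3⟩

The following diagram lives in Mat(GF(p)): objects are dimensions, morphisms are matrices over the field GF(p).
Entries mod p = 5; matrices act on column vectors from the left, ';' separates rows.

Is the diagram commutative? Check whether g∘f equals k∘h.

Answer: COMMUTES

Work:
1) trace f;g:
  e0=(1,0) f-->(4,3,0) g-->(2,4)
  e1=(0,1) f-->(1,3,4) g-->(2,3)
  result₁ = ⟨2 2; 4 3⟩
2) trace h;k:
  e0=(1,0) h-->(0,3) k-->(2,4)
  e1=(0,1) h-->(3,1) k-->(2,3)
  result₂ = ⟨2 2; 4 3⟩
Equal? YES — commutes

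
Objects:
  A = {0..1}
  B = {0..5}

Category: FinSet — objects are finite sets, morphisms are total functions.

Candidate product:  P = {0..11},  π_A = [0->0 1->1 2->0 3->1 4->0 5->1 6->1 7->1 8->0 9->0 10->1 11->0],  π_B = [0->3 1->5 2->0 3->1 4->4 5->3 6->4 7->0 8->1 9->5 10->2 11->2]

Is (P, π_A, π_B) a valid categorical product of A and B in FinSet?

Answer: VALID PRODUCT

Derivation:
|A|·|B| = 2·6 = 12;  |P| = 12
Check the pairing map k ↦ (π_A(k), π_B(k)):
  0 -> (0,3)
  1 -> (1,5)
  2 -> (0,0)
  3 -> (1,1)
  4 -> (0,4)
  5 -> (1,3)
  6 -> (1,4)
  7 -> (1,0)
  8 -> (0,1)
  9 -> (0,5)
  10 -> (1,2)
  11 -> (0,2)
distinct pairs in image: 12 / 12 needed
  → bijection onto A×B; projections well-typed.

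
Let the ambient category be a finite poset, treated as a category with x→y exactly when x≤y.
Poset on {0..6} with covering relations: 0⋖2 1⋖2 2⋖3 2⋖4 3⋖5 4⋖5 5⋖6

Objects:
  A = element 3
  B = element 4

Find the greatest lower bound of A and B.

Common predecessors of 3,4: {0,1,2}
  0 ≤ 2
  1 ≤ 2
  2 ≤ 2
glb = 2

Answer: A∧B = 2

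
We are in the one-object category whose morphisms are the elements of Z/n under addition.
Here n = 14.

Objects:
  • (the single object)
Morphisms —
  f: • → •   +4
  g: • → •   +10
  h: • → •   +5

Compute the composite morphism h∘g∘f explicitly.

  0 +4≡4 +10≡0 +5≡5  (mod 14)
composite: +5

Answer: +5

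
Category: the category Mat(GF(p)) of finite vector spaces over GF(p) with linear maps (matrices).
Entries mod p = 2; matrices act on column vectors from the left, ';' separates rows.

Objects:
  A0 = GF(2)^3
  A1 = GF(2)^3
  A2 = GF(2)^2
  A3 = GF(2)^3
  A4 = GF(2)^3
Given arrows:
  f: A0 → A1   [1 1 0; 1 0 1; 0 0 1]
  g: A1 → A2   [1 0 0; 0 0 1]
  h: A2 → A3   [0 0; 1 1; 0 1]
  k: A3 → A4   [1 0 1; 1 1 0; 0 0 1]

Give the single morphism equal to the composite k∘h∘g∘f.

  e0=⟨1,0,0⟩ f→⟨1,1,0⟩ g→⟨1,0⟩ h→⟨0,1,0⟩ k→⟨0,1,0⟩
  e1=⟨0,1,0⟩ f→⟨1,0,0⟩ g→⟨1,0⟩ h→⟨0,1,0⟩ k→⟨0,1,0⟩
  e2=⟨0,0,1⟩ f→⟨0,1,1⟩ g→⟨0,1⟩ h→⟨0,1,1⟩ k→⟨1,1,1⟩
⟦path⟧: [0 0 1; 1 1 1; 0 0 1]

Answer: [0 0 1; 1 1 1; 0 0 1]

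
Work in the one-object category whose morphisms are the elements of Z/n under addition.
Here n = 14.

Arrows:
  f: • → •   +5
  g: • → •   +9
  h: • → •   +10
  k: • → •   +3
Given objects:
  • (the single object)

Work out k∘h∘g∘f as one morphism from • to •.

  0 +5≡5 +9≡0 +10≡10 +3≡13  (mod 14)
composite: +13

Answer: +13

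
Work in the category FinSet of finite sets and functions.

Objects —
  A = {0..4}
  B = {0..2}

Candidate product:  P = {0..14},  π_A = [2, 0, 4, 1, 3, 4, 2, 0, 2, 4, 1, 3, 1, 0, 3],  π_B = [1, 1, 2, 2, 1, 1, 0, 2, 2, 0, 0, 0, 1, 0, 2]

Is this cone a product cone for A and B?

Answer: VALID PRODUCT

Trace:
|A|·|B| = 5·3 = 15;  |P| = 15
Check the pairing map k ↦ (π_A(k), π_B(k)):
  0 : (2,1)
  1 : (0,1)
  2 : (4,2)
  3 : (1,2)
  4 : (3,1)
  5 : (4,1)
  6 : (2,0)
  7 : (0,2)
  8 : (2,2)
  9 : (4,0)
  10 : (1,0)
  11 : (3,0)
  12 : (1,1)
  13 : (0,0)
  14 : (3,2)
distinct pairs in image: 15 / 15 needed
  → bijection onto A×B; projections well-typed.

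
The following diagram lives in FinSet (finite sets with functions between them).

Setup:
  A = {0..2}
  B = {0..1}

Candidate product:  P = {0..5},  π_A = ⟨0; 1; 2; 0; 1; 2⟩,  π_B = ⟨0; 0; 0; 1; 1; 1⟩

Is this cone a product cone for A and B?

|A|·|B| = 3·2 = 6;  |P| = 6
Check the pairing map k ↦ (π_A(k), π_B(k)):
  0 -> (0,0)
  1 -> (1,0)
  2 -> (2,0)
  3 -> (0,1)
  4 -> (1,1)
  5 -> (2,1)
distinct pairs in image: 6 / 6 needed
  → bijection onto A×B; projections well-typed.

Answer: VALID PRODUCT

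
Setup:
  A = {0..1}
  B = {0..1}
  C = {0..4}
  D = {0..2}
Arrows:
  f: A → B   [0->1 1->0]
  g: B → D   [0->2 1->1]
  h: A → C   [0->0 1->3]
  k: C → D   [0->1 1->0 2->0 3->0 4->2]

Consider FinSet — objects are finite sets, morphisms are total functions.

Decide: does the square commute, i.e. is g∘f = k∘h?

Answer: DOES NOT COMMUTE

Work:
1) trace f;g:
  0 f→1 g→1
  1 f→0 g→2
  result₁ = [0->1 1->2]
2) trace h;k:
  0 h→0 k→1
  1 h→3 k→0
  result₂ = [0->1 1->0]
Equal? distinct morphisms ✗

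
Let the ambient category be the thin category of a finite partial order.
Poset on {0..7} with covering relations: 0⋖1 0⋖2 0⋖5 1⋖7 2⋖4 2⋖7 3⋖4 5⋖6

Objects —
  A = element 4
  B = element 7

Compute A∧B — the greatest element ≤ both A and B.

Answer: A∧B = 2

Derivation:
Lower bounds of A=4 and B=7: {0,2}
  0 ≤ 2
  2 ≤ 2
glb = 2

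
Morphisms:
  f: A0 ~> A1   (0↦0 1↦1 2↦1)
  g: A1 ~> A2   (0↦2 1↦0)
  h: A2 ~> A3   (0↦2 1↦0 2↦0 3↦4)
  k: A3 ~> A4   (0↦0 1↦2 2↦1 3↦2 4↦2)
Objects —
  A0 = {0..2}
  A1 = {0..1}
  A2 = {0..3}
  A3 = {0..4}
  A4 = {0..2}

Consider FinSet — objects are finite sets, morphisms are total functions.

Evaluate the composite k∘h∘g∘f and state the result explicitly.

  0 f~>0 g~>2 h~>0 k~>0
  1 f~>1 g~>0 h~>2 k~>1
  2 f~>1 g~>0 h~>2 k~>1
⟦path⟧: (0↦0 1↦1 2↦1)

Answer: (0↦0 1↦1 2↦1)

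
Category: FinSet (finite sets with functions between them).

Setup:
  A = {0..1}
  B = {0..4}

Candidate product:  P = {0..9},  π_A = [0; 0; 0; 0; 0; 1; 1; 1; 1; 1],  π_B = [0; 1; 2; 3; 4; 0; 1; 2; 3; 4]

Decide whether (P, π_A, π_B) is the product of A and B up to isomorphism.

|A|·|B| = 2·5 = 10;  |P| = 10
Check the pairing map k ↦ (π_A(k), π_B(k)):
  0 : (0,0)
  1 : (0,1)
  2 : (0,2)
  3 : (0,3)
  4 : (0,4)
  5 : (1,0)
  6 : (1,1)
  7 : (1,2)
  8 : (1,3)
  9 : (1,4)
distinct pairs in image: 10 / 10 needed
  → bijection onto A×B; projections well-typed.

Answer: VALID PRODUCT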